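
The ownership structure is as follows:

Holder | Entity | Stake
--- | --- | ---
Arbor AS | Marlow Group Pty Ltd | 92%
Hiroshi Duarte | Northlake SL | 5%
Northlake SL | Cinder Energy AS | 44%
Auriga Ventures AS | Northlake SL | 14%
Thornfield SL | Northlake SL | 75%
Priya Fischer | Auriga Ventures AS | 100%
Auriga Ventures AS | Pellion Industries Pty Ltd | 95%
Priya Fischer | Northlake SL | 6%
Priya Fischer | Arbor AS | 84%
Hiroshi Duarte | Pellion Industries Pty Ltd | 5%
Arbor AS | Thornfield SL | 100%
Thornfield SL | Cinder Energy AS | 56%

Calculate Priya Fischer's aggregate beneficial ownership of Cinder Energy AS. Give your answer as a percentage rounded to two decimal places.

83.56%

Priya reaches Cinder along 4 paths.
Via Auriga → Northlake: 100% × 14% × 44% = 6.16%.
Via Northlake: 6% × 44% = 2.64%.
Via Arbor → Thornfield → Northlake: 84% × 100% × 75% × 44% = 27.72%.
Via Arbor → Thornfield: 84% × 100% × 56% = 47.04%.
Total: 6.16% + 2.64% + 27.72% + 47.04% = 83.56%.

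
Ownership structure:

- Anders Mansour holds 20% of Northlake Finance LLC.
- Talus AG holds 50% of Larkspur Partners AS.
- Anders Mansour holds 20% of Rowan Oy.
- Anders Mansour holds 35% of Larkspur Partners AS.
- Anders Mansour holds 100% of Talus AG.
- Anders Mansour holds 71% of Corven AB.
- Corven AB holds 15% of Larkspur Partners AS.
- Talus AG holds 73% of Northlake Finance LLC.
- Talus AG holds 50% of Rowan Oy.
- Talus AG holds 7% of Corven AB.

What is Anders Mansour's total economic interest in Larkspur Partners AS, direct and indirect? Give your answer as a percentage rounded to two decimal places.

96.70%

Anders reaches Larkspur along 4 paths.
Direct stake: 35% = 35%.
Via Talus: 100% × 50% = 50%.
Via Talus → Corven: 100% × 7% × 15% = 1.05%.
Via Corven: 71% × 15% = 10.65%.
Total: 35% + 50% + 1.05% + 10.65% = 96.7%.
Rounded: 96.70%.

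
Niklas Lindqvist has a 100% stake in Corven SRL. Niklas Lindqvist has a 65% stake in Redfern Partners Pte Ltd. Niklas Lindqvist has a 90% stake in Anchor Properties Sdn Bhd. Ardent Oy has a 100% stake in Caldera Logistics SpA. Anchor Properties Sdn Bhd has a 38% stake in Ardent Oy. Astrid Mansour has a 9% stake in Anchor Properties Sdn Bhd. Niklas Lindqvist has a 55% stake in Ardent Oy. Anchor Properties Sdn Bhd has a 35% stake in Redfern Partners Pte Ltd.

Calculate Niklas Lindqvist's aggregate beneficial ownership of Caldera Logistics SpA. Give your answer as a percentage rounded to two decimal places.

89.20%

Niklas reaches Caldera along 2 paths.
Via Ardent: 55% × 100% = 55%.
Via Anchor → Ardent: 90% × 38% × 100% = 34.2%.
Total: 55% + 34.2% = 89.2%.
Rounded: 89.20%.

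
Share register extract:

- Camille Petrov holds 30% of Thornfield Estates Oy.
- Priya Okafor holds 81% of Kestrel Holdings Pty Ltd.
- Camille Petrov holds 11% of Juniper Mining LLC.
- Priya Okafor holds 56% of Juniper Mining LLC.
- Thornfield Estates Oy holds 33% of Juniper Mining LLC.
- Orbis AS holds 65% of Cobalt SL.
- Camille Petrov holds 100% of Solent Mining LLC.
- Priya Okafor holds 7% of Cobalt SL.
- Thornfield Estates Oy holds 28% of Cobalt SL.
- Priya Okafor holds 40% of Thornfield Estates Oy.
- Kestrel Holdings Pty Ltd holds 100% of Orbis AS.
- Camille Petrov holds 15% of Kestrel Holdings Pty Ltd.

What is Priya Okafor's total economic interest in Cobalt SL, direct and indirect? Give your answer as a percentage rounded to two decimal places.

70.85%

Priya reaches Cobalt along 3 paths.
Via Kestrel → Orbis: 81% × 100% × 65% = 52.65%.
Direct stake: 7% = 7%.
Via Thornfield: 40% × 28% = 11.2%.
Total: 52.65% + 7% + 11.2% = 70.85%.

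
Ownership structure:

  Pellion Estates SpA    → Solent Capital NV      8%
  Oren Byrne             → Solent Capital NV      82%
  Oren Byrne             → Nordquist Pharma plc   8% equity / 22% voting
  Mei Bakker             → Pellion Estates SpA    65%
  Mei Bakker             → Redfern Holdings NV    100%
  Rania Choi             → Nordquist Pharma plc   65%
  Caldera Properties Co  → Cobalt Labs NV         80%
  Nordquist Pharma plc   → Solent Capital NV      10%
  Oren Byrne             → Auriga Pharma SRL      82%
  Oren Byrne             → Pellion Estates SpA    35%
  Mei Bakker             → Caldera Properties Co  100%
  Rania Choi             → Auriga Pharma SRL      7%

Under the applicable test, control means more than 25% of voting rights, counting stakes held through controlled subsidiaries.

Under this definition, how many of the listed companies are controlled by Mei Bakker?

4

Mei holds 100% of Redfern, so Mei controls Redfern.
Mei holds 100% of Caldera, so Mei controls Caldera.
Mei holds 65% of Pellion, so Mei controls Pellion.
Caldera holds 80% of Cobalt, so Mei controls Cobalt.
No other company's threshold is met.
Mei controls 4 companies.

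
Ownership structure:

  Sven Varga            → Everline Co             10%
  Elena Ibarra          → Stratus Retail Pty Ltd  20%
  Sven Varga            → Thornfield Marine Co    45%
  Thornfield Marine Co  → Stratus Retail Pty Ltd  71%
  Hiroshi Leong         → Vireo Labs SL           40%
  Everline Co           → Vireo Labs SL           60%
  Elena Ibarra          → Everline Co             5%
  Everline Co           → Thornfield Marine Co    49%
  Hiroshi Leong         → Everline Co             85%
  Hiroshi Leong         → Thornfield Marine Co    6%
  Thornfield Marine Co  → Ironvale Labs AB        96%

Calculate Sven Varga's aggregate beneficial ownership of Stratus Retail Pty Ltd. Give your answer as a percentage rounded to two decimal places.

35.43%

Sven reaches Stratus along 2 paths.
Via Thornfield: 45% × 71% = 31.95%.
Via Everline → Thornfield: 10% × 49% × 71% = 3.479%.
Total: 31.95% + 3.479% = 35.429%.
Rounded: 35.43%.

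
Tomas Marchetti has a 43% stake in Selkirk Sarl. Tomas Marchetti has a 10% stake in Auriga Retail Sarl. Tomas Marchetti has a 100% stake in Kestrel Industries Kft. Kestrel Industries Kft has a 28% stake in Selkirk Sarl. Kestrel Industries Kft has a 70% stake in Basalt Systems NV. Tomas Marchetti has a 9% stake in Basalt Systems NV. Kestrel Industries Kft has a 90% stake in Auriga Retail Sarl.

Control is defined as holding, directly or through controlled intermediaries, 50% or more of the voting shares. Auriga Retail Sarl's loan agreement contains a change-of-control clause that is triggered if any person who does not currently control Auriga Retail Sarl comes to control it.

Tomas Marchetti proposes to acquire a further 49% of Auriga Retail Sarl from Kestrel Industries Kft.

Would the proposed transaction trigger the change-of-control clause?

No

The purchase adds only to Tomas's holdings (Kestrel's stake shrinks), so Tomas is the only person who could newly come to control Auriga.
Tomas holds 100% of Kestrel, so Tomas controls Kestrel.
Kestrel and Tomas together hold 90% + 10% = 100% of Auriga, so Tomas controls Auriga.
So Tomas already controls Auriga before the transaction.
After the purchase, Tomas's direct stake in Auriga rises to 10% + 49% = 59%, and Kestrel's stake falls to 41%.
Tomas controlled Auriga already, so this is not a new person acquiring control; every other person's position is unchanged or reduced.
No new person acquires control, so the clause is not triggered.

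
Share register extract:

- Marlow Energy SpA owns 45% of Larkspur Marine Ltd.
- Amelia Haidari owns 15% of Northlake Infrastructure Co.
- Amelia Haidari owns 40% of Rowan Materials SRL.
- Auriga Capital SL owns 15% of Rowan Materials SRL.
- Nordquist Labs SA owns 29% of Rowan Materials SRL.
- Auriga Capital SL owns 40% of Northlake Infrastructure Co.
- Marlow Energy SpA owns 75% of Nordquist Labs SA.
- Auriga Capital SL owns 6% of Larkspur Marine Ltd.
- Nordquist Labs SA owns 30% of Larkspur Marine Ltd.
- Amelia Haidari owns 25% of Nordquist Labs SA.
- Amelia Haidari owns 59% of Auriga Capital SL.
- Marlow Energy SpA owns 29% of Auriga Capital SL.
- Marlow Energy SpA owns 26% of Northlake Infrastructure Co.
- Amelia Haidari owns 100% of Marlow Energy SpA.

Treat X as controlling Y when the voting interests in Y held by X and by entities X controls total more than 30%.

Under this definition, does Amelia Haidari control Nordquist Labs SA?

Yes

Amelia holds 100% of Marlow, so Amelia controls Marlow.
Amelia and Marlow together hold 25% + 75% = 100% of Nordquist, so Amelia controls Nordquist.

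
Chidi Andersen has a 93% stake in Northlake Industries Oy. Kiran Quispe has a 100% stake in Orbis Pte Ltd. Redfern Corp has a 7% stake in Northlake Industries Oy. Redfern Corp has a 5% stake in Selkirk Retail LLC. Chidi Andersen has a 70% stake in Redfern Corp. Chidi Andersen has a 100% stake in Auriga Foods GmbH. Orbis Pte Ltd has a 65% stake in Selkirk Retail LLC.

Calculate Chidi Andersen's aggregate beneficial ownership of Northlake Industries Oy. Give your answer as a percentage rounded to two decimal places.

Chidi reaches Northlake along 2 paths.
Direct stake: 93% = 93%.
Via Redfern: 70% × 7% = 4.9%.
Total: 93% + 4.9% = 97.9%.
Rounded: 97.90%.

97.90%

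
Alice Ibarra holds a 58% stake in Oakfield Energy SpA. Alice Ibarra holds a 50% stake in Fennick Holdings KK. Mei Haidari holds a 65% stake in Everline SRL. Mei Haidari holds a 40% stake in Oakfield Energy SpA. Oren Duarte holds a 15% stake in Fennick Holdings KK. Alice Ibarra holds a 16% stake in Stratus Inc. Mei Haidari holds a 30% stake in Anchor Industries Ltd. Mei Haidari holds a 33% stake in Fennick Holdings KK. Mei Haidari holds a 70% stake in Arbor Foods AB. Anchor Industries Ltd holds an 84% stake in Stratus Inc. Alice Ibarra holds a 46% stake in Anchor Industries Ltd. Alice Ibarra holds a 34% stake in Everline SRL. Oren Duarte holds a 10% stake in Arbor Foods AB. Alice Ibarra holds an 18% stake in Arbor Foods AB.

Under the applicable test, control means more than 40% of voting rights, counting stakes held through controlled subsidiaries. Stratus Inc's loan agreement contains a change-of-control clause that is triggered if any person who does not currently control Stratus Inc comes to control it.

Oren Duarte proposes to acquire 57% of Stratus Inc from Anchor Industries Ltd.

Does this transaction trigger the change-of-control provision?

The purchase adds only to Oren's holdings (Anchor's stake shrinks), so Oren is the only person who could newly come to control Stratus.
Oren's largest direct stake is 15% in Fennick, which does not meet the threshold, so Oren controls no company.
Neither Oren nor any entity Oren controls holds any voting interest in Stratus.
So before the transaction, Oren does not control Stratus.
After the purchase, Oren holds 57% of Stratus directly, and Anchor's stake falls to 27%.
Oren holds 57% of Stratus, so Oren controls Stratus.
Oren did not control Stratus before and does after, so the clause is triggered.

Yes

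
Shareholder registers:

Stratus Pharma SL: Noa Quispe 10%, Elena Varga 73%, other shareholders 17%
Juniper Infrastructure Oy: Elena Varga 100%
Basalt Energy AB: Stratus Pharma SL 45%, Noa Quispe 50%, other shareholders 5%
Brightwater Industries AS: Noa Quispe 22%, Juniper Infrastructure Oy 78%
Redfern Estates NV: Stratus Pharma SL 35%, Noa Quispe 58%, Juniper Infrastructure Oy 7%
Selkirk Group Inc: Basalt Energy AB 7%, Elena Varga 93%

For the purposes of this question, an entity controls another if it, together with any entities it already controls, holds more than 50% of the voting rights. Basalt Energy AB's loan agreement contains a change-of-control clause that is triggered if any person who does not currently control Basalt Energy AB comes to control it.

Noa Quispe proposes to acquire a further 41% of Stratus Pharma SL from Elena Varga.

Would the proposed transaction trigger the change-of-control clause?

The purchase adds only to Noa's holdings (Elena's stake shrinks), so Noa is the only person who could newly come to control Basalt.
Noa holds 58% of Redfern, so Noa controls Redfern.
In Basalt, Noa's side holds only 50%, not > 50%.
So before the transaction, Noa does not control Basalt.
After the purchase, Noa's direct stake in Stratus rises to 10% + 41% = 51%, and Elena's stake falls to 32%.
Noa holds 51% of Stratus, so Noa controls Stratus.
Stratus and Noa together hold 45% + 50% = 95% of Basalt, so Noa controls Basalt.
Noa did not control Basalt before and does after, so the clause is triggered.

Yes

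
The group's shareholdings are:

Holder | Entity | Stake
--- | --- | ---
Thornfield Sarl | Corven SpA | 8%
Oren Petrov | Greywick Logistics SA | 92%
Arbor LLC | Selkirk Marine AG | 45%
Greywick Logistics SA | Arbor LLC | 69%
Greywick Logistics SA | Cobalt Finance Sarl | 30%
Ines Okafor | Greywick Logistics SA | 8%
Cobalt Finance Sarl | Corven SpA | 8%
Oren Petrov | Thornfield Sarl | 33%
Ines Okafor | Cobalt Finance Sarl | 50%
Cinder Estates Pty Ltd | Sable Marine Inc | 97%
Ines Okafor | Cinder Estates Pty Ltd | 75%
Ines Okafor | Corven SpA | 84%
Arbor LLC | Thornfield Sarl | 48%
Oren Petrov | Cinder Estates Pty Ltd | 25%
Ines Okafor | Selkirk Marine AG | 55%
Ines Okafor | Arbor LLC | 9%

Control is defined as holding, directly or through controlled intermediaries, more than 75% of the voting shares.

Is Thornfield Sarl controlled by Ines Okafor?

No

Ines holds 84% of Corven, so Ines controls Corven.
Neither Ines nor any entity Ines controls holds any voting interest in Thornfield.
So Ines does not control Thornfield.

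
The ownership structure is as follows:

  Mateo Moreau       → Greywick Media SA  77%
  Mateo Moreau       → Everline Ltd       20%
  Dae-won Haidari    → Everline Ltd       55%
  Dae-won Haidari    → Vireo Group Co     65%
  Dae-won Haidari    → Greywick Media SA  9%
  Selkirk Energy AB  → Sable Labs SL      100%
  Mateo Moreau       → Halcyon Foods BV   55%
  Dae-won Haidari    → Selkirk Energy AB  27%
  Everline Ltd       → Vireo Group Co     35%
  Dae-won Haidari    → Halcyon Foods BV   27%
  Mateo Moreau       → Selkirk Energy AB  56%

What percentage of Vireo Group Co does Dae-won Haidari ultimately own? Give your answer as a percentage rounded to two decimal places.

Dae-won reaches Vireo along 2 paths.
Direct stake: 65% = 65%.
Via Everline: 55% × 35% = 19.25%.
Total: 65% + 19.25% = 84.25%.

84.25%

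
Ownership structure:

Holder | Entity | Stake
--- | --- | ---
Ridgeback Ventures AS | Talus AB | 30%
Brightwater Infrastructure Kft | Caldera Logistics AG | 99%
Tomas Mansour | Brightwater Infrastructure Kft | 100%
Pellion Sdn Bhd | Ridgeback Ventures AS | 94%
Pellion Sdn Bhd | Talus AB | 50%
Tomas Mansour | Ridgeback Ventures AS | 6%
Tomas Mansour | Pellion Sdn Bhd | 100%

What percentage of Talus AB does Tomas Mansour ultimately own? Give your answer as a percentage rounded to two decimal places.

80.00%

Tomas reaches Talus along 3 paths.
Via Pellion: 100% × 50% = 50%.
Via Ridgeback: 6% × 30% = 1.8%.
Via Pellion → Ridgeback: 100% × 94% × 30% = 28.2%.
Total: 50% + 1.8% + 28.2% = 80%.
Rounded: 80.00%.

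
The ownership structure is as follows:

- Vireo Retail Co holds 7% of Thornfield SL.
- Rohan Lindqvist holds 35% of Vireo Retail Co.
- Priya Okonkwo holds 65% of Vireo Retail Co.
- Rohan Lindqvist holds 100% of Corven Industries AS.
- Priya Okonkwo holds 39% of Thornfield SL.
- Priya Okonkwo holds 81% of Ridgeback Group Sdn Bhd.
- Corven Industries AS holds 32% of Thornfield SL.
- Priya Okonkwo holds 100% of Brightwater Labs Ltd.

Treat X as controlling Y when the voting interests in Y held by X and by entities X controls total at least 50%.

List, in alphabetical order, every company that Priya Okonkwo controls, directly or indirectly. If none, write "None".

Brightwater Labs Ltd, Ridgeback Group Sdn Bhd, Vireo Retail Co

Priya holds 65% of Vireo, so Priya controls Vireo.
Priya holds 100% of Brightwater, so Priya controls Brightwater.
Priya holds 81% of Ridgeback, so Priya controls Ridgeback.
No other company's threshold is met.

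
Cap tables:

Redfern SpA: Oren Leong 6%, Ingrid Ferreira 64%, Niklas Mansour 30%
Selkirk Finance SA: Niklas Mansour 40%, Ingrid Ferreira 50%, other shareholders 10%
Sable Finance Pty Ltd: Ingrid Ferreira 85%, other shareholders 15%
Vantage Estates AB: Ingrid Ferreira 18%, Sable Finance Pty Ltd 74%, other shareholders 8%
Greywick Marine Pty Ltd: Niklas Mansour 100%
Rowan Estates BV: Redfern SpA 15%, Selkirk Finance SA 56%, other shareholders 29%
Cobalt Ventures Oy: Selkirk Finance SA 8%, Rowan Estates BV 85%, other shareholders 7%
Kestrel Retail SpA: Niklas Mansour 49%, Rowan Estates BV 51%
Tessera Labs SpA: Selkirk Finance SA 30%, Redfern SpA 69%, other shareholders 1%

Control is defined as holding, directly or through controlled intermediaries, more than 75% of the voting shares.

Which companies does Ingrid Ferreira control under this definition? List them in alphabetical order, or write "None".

Ingrid holds 85% of Sable, so Ingrid controls Sable.
Ingrid and Sable together hold 18% + 74% = 92% of Vantage, so Ingrid controls Vantage.
No other company's threshold is met.

Sable Finance Pty Ltd, Vantage Estates AB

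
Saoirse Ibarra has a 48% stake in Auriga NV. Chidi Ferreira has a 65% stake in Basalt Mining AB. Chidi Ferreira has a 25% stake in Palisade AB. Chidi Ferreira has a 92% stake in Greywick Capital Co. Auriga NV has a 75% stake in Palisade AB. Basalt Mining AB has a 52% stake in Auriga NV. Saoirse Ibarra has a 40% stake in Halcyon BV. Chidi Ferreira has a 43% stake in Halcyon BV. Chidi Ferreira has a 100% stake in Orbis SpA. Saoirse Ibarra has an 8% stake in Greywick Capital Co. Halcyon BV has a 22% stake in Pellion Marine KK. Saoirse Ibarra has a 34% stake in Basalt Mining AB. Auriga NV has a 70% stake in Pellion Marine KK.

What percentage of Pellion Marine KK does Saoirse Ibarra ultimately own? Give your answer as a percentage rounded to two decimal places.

54.78%

Saoirse reaches Pellion along 3 paths.
Via Basalt → Auriga: 34% × 52% × 70% = 12.376%.
Via Auriga: 48% × 70% = 33.6%.
Via Halcyon: 40% × 22% = 8.8%.
Total: 12.376% + 33.6% + 8.8% = 54.776%.
Rounded: 54.78%.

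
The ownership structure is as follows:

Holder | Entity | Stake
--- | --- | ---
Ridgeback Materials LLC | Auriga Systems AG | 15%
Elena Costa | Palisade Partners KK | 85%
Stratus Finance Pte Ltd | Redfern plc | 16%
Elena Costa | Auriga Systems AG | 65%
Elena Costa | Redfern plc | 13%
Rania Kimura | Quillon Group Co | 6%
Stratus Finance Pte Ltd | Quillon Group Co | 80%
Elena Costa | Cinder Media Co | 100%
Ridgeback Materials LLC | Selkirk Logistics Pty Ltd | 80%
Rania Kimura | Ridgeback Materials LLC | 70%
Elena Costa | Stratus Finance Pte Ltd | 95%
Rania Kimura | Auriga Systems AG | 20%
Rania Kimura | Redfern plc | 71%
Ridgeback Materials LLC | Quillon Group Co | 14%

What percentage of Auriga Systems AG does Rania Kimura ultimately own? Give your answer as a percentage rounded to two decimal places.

30.50%

Rania reaches Auriga along 2 paths.
Via Ridgeback: 70% × 15% = 10.5%.
Direct stake: 20% = 20%.
Total: 10.5% + 20% = 30.5%.
Rounded: 30.50%.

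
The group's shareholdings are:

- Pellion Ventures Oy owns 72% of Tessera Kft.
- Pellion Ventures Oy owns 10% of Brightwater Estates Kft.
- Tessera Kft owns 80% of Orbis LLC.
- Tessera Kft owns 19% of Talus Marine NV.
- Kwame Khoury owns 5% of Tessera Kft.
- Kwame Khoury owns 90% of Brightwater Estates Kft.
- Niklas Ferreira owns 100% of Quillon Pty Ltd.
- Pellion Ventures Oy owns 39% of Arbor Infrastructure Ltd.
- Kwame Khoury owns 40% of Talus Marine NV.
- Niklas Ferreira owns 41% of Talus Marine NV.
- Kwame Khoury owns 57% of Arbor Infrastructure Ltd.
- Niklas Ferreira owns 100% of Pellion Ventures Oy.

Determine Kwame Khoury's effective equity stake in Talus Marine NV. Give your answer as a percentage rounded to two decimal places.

40.95%

Kwame reaches Talus along 2 paths.
Direct stake: 40% = 40%.
Via Tessera: 5% × 19% = 0.95%.
Total: 40% + 0.95% = 40.95%.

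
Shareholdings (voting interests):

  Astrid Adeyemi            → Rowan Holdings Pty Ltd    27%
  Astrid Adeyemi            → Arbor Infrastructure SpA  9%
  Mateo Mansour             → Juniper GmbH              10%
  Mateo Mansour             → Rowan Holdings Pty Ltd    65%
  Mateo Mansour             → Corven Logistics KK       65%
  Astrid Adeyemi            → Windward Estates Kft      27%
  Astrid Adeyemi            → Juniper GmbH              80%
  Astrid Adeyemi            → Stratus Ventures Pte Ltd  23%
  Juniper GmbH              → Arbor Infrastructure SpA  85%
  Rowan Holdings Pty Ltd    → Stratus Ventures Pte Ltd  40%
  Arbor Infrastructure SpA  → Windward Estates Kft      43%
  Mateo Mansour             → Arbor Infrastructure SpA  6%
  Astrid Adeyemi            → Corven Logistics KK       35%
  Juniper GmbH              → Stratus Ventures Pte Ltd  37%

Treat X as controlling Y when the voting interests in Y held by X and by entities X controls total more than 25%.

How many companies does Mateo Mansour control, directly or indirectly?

Mateo holds 65% of Rowan, so Mateo controls Rowan.
Rowan holds 40% of Stratus, so Mateo controls Stratus.
Mateo holds 65% of Corven, so Mateo controls Corven.
No other company's threshold is met.
Mateo controls 3 companies.

3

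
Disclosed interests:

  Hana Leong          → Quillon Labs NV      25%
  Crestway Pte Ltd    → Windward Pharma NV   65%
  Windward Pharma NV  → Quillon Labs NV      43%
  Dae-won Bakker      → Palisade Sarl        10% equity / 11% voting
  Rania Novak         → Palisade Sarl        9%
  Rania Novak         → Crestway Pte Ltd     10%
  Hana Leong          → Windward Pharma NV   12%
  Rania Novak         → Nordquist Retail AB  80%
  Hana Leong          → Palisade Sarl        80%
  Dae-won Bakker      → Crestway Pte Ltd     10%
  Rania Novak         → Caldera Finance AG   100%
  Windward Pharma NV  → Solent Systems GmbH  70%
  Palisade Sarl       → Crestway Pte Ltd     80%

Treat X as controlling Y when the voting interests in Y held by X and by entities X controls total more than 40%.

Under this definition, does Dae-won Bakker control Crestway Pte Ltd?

No

Dae-won's largest direct stake is 11% in Palisade, which does not meet the threshold, so Dae-won controls no company.
In Crestway, Dae-won's side holds only 10%, not > 40%.
So Dae-won does not control Crestway.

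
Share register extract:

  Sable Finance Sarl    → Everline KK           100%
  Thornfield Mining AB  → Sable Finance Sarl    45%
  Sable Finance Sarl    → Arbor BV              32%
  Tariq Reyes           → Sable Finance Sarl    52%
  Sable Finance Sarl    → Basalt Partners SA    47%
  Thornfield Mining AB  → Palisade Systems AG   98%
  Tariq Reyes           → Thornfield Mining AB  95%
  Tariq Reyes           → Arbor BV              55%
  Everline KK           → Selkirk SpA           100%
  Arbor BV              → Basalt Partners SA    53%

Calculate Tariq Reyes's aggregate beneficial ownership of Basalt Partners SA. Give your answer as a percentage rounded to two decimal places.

Tariq reaches Basalt along 5 paths.
Via Thornfield → Sable: 95% × 45% × 47% = 20.0925%.
Via Sable: 52% × 47% = 24.44%.
Via Arbor: 55% × 53% = 29.15%.
Via Thornfield → Sable → Arbor: 95% × 45% × 32% × 53% = 7.2504%.
Via Sable → Arbor: 52% × 32% × 53% = 8.8192%.
Total: 20.0925% + 24.44% + 29.15% + 7.2504% + 8.8192% = 89.7521%.
Rounded: 89.75%.

89.75%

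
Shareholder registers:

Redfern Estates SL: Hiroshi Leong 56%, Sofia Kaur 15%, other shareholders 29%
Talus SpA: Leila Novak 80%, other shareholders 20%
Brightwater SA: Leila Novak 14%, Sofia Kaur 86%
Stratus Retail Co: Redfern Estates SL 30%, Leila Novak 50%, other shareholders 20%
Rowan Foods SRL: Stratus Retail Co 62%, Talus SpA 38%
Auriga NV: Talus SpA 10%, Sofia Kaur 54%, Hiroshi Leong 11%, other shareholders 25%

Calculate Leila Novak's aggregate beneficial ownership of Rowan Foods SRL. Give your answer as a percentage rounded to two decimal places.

61.40%

Leila reaches Rowan along 2 paths.
Via Stratus: 50% × 62% = 31%.
Via Talus: 80% × 38% = 30.4%.
Total: 31% + 30.4% = 61.4%.
Rounded: 61.40%.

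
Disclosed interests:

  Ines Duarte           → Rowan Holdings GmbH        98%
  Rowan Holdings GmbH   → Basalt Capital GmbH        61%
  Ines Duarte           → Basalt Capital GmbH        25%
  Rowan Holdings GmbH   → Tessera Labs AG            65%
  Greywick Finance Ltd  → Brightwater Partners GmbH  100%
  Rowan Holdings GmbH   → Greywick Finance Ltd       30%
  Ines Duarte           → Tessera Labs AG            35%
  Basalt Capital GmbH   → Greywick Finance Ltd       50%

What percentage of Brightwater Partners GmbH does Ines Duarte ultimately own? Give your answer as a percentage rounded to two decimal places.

Ines reaches Brightwater along 3 paths.
Via Basalt → Greywick: 25% × 50% × 100% = 12.5%.
Via Rowan → Basalt → Greywick: 98% × 61% × 50% × 100% = 29.89%.
Via Rowan → Greywick: 98% × 30% × 100% = 29.4%.
Total: 12.5% + 29.89% + 29.4% = 71.79%.

71.79%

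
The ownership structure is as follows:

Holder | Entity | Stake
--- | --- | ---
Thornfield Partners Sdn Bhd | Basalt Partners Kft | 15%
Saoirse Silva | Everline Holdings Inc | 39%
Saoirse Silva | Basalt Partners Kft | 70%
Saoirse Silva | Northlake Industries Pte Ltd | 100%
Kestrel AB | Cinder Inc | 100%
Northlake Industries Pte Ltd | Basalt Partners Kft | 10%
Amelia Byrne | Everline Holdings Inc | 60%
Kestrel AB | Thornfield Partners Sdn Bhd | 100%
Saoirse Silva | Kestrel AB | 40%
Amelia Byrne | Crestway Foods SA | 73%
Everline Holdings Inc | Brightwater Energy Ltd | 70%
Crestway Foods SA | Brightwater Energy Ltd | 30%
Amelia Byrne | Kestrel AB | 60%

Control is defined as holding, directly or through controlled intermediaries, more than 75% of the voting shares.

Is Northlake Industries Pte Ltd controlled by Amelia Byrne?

Amelia's largest direct stake is 73% in Crestway, which does not meet the threshold, so Amelia controls no company.
Neither Amelia nor any entity Amelia controls holds any voting interest in Northlake.
So Amelia does not control Northlake.

No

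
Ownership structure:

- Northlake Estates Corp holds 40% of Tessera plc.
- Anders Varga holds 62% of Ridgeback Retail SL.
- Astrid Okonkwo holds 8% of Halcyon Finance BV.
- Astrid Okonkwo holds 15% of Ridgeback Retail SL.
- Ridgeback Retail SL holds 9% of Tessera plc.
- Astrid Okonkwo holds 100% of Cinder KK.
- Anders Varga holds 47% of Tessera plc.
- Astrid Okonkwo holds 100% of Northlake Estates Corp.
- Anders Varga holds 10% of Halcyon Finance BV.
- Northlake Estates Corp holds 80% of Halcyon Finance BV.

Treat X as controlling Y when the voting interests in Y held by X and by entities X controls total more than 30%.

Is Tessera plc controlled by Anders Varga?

Yes

Anders holds 62% of Ridgeback, so Anders controls Ridgeback.
Anders and Ridgeback together hold 47% + 9% = 56% of Tessera, so Anders controls Tessera.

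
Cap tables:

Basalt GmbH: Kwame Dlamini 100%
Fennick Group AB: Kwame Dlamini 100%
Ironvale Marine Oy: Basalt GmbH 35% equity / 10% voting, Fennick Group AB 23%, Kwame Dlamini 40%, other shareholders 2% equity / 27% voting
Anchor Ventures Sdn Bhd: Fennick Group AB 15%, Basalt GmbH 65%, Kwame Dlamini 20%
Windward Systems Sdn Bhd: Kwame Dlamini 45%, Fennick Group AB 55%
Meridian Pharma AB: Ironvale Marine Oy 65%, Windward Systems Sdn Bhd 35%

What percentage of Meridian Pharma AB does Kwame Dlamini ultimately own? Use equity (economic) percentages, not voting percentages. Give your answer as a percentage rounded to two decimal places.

98.70%

Kwame reaches Meridian along 5 paths.
Via Basalt → Ironvale: 100% × 35% × 65% = 22.75%.
Via Fennick → Ironvale: 100% × 23% × 65% = 14.95%.
Via Ironvale: 40% × 65% = 26%.
Via Windward: 45% × 35% = 15.75%.
Via Fennick → Windward: 100% × 55% × 35% = 19.25%.
Total: 22.75% + 14.95% + 26% + 15.75% + 19.25% = 98.7%.
Rounded: 98.70%.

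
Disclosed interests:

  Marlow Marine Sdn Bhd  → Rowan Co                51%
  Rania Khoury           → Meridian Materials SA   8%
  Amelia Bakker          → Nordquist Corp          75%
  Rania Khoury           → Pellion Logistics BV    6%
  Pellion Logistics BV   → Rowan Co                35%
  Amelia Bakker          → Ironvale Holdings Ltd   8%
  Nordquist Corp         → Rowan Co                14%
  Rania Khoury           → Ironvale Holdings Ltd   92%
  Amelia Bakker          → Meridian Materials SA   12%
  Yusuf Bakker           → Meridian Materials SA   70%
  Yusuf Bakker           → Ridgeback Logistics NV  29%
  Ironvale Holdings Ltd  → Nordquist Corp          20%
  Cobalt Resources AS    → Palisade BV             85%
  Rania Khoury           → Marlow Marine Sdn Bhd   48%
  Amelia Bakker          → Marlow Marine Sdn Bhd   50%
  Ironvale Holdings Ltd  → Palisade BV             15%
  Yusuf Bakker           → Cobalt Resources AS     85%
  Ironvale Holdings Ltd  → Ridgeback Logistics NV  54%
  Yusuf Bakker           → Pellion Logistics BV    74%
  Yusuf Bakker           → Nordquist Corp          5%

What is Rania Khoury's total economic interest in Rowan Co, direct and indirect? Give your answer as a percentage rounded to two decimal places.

Rania reaches Rowan along 3 paths.
Via Pellion: 6% × 35% = 2.1%.
Via Marlow: 48% × 51% = 24.48%.
Via Ironvale → Nordquist: 92% × 20% × 14% = 2.576%.
Total: 2.1% + 24.48% + 2.576% = 29.156%.
Rounded: 29.16%.

29.16%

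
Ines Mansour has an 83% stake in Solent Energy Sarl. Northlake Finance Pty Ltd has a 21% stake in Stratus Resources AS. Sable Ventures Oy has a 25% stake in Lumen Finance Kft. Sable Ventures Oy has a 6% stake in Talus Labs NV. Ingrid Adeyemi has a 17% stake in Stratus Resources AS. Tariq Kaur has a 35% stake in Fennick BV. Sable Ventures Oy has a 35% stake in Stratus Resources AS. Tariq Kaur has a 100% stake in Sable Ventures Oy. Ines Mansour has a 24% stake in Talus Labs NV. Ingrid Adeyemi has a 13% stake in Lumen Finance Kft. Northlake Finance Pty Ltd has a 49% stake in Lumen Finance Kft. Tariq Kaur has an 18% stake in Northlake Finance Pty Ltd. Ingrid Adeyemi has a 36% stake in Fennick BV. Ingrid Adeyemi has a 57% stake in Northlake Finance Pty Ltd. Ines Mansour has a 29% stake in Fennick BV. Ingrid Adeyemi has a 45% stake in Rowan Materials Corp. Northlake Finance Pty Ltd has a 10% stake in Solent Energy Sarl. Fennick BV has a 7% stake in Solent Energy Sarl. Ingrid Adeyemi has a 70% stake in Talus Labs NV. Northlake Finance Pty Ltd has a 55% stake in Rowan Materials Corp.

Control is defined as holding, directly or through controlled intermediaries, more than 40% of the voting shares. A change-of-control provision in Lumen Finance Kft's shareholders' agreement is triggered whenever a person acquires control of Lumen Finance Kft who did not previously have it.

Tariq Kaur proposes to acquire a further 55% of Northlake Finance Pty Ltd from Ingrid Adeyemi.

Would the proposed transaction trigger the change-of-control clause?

Yes

The purchase adds only to Tariq's holdings (Ingrid's stake shrinks), so Tariq is the only person who could newly come to control Lumen.
Tariq holds 100% of Sable, so Tariq controls Sable.
In Lumen, Tariq's side holds only 25%, not > 40%.
So before the transaction, Tariq does not control Lumen.
After the purchase, Tariq's direct stake in Northlake rises to 18% + 55% = 73%, and Ingrid's stake falls to 2%.
Tariq holds 73% of Northlake, so Tariq controls Northlake.
Sable and Northlake together hold 25% + 49% = 74% of Lumen, so Tariq controls Lumen.
Tariq did not control Lumen before and does after, so the clause is triggered.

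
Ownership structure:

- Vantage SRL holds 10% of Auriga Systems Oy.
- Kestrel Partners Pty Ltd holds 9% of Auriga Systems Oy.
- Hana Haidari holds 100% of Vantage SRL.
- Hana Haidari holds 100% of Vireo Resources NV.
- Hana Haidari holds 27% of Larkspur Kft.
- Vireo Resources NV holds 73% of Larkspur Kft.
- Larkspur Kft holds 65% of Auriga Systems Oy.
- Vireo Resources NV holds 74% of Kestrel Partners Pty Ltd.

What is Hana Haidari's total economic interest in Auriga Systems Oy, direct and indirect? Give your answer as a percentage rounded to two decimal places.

81.66%

Hana reaches Auriga along 4 paths.
Via Vireo → Kestrel: 100% × 74% × 9% = 6.66%.
Via Vantage: 100% × 10% = 10%.
Via Vireo → Larkspur: 100% × 73% × 65% = 47.45%.
Via Larkspur: 27% × 65% = 17.55%.
Total: 6.66% + 10% + 47.45% + 17.55% = 81.66%.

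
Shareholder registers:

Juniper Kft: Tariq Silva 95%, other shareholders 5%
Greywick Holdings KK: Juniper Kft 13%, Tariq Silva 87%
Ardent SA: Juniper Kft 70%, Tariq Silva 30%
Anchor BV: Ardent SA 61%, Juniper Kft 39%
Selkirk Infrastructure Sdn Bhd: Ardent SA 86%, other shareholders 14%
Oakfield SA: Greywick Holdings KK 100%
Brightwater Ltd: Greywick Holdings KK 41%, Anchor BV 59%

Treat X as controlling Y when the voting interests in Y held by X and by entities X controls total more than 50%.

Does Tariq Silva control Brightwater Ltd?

Yes

Tariq holds 95% of Juniper, so Tariq controls Juniper.
Juniper and Tariq together hold 13% + 87% = 100% of Greywick, so Tariq controls Greywick.
Juniper and Tariq together hold 70% + 30% = 100% of Ardent, so Tariq controls Ardent.
Ardent and Juniper together hold 61% + 39% = 100% of Anchor, so Tariq controls Anchor.
Greywick and Anchor together hold 41% + 59% = 100% of Brightwater, so Tariq controls Brightwater.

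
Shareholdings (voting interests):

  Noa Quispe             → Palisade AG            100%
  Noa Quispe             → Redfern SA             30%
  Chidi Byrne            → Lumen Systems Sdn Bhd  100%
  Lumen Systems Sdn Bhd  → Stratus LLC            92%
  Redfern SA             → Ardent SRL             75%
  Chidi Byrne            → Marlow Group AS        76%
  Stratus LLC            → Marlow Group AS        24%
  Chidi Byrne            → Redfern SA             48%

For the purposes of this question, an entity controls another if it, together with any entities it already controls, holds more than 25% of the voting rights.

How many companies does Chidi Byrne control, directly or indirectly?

Chidi holds 100% of Lumen, so Chidi controls Lumen.
Lumen holds 92% of Stratus, so Chidi controls Stratus.
Chidi holds 48% of Redfern, so Chidi controls Redfern.
Stratus and Chidi together hold 24% + 76% = 100% of Marlow, so Chidi controls Marlow.
Redfern holds 75% of Ardent, so Chidi controls Ardent.
No other company's threshold is met.
Chidi controls 5 companies.

5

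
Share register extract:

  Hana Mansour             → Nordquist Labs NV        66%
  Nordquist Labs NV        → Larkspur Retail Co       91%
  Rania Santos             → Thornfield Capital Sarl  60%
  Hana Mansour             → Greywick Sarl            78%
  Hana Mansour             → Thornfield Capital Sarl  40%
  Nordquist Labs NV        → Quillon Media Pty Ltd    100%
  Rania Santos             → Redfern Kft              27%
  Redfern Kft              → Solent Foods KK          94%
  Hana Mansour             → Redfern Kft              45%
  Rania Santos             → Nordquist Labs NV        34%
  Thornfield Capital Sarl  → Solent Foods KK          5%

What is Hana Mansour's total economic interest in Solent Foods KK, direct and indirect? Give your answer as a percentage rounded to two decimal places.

Hana reaches Solent along 2 paths.
Via Redfern: 45% × 94% = 42.3%.
Via Thornfield: 40% × 5% = 2%.
Total: 42.3% + 2% = 44.3%.
Rounded: 44.30%.

44.30%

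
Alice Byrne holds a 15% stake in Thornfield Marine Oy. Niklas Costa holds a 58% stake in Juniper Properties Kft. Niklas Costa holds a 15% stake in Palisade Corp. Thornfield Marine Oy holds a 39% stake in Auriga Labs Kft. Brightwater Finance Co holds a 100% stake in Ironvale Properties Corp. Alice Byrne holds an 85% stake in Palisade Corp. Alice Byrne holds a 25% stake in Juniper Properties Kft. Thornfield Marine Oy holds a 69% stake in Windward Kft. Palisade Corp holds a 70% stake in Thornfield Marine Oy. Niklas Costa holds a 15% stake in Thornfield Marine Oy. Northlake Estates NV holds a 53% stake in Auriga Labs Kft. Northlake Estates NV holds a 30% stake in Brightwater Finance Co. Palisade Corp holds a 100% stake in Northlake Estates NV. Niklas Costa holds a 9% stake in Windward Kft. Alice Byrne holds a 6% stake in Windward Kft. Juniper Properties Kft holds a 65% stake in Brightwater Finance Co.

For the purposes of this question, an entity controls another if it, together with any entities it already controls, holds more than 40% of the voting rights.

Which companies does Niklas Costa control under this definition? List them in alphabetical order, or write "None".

Brightwater Finance Co, Ironvale Properties Corp, Juniper Properties Kft

Niklas holds 58% of Juniper, so Niklas controls Juniper.
Juniper holds 65% of Brightwater, so Niklas controls Brightwater.
Brightwater holds 100% of Ironvale, so Niklas controls Ironvale.
No other company's threshold is met.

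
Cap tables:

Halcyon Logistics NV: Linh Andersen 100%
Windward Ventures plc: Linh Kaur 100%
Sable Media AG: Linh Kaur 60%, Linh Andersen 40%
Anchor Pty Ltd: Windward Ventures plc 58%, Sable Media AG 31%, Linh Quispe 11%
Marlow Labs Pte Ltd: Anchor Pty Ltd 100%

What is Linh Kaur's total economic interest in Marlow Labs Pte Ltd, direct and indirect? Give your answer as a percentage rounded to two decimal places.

Linh Kaur reaches Marlow along 2 paths.
Via Windward → Anchor: 100% × 58% × 100% = 58%.
Via Sable → Anchor: 60% × 31% × 100% = 18.6%.
Total: 58% + 18.6% = 76.6%.
Rounded: 76.60%.

76.60%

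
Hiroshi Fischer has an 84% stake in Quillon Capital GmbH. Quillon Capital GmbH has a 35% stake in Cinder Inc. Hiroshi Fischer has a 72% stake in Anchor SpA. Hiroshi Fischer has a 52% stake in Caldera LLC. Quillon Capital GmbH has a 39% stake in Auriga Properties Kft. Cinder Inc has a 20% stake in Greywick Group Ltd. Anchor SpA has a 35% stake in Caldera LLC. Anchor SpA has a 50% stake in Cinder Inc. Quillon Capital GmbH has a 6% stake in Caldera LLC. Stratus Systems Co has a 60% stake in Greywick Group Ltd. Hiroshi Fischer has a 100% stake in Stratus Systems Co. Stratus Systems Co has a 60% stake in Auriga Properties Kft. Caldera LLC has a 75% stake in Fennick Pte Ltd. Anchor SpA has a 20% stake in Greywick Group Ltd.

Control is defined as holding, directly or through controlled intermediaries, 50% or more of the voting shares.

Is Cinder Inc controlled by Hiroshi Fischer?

Yes

Hiroshi holds 72% of Anchor, so Hiroshi controls Anchor.
Hiroshi holds 84% of Quillon, so Hiroshi controls Quillon.
Anchor and Quillon together hold 50% + 35% = 85% of Cinder, so Hiroshi controls Cinder.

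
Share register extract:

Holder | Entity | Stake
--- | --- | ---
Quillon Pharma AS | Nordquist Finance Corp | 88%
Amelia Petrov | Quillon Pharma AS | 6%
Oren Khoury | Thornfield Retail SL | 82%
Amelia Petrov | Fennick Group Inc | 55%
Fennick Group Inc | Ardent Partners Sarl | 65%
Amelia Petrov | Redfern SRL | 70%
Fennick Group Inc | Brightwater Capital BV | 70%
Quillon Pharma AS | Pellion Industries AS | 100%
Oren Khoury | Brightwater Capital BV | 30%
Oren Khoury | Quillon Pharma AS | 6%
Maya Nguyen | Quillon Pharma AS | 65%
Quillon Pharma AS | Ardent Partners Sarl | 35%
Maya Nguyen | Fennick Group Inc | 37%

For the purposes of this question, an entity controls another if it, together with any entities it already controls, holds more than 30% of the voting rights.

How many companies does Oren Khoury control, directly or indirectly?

Oren holds 82% of Thornfield, so Oren controls Thornfield.
No other company's threshold is met.
Oren controls 1 company.

1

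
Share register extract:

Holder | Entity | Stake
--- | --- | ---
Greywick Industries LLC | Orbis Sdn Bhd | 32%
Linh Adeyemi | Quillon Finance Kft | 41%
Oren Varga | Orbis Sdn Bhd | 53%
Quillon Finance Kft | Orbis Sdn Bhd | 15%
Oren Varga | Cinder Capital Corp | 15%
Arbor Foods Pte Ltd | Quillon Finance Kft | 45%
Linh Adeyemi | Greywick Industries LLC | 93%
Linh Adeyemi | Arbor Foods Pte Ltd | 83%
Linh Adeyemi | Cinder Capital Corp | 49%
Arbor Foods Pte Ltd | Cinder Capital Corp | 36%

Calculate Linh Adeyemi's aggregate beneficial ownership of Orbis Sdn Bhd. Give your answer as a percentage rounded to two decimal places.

Linh reaches Orbis along 3 paths.
Via Greywick: 93% × 32% = 29.76%.
Via Arbor → Quillon: 83% × 45% × 15% = 5.6025%.
Via Quillon: 41% × 15% = 6.15%.
Total: 29.76% + 5.6025% + 6.15% = 41.5125%.
Rounded: 41.51%.

41.51%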